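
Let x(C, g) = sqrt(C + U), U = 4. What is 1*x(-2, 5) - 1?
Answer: -1 + sqrt(2) ≈ 0.41421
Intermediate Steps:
x(C, g) = sqrt(4 + C) (x(C, g) = sqrt(C + 4) = sqrt(4 + C))
1*x(-2, 5) - 1 = 1*sqrt(4 - 2) - 1 = 1*sqrt(2) - 1 = sqrt(2) - 1 = -1 + sqrt(2)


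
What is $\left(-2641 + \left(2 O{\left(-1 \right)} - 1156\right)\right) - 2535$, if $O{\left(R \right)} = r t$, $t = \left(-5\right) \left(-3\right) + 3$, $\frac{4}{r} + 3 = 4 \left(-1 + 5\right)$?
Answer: $- \frac{82172}{13} \approx -6320.9$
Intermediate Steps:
$r = \frac{4}{13}$ ($r = \frac{4}{-3 + 4 \left(-1 + 5\right)} = \frac{4}{-3 + 4 \cdot 4} = \frac{4}{-3 + 16} = \frac{4}{13} \approx 0.30769$)
$t = 18$ ($t = 15 + 3 = 18$)
$O{\left(R \right)} = \frac{72}{13}$ ($O{\left(R \right)} = \frac{4}{13} \cdot 18 = \frac{72}{13}$)
$\left(-2641 + \left(2 O{\left(-1 \right)} - 1156\right)\right) - 2535 = \left(-2641 + \left(2 \cdot \frac{72}{13} - 1156\right)\right) - 2535 = \left(-2641 + \left(\frac{144}{13} - 1156\right)\right) - 2535 = \left(-2641 - \frac{14884}{13}\right) - 2535 = - \frac{49217}{13} - 2535 = - \frac{82172}{13}$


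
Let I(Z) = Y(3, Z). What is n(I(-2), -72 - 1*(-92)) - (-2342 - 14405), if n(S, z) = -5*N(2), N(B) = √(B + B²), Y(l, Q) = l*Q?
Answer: 16747 - 5*√6 ≈ 16735.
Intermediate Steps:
Y(l, Q) = Q*l
I(Z) = 3*Z (I(Z) = Z*3 = 3*Z)
n(S, z) = -5*√6 (n(S, z) = -5*√2*√(1 + 2) = -5*√6)
n(I(-2), -72 - 1*(-92)) - (-2342 - 14405) = -5*√6 - (-2342 - 14405) = -5*√6 - 1*(-16747) = -5*√6 + 16747 = 16747 - 5*√6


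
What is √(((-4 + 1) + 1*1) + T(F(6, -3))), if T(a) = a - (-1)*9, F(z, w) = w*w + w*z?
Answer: I*√2 ≈ 1.4142*I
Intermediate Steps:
F(z, w) = w² + w*z
T(a) = 9 + a (T(a) = a - 1*(-9) = a + 9 = 9 + a)
√(((-4 + 1) + 1*1) + T(F(6, -3))) = √(((-4 + 1) + 1*1) + (9 - 3*(-3 + 6))) = √((-3 + 1) + (9 - 3*3)) = √(-2 + (9 - 9)) = √(-2 + 0) = √(-2) = I*√2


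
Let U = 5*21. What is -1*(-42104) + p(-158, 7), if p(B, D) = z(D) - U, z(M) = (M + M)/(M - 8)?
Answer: 41985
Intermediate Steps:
U = 105
z(M) = 2*M/(-8 + M) (z(M) = (2*M)/(-8 + M) = 2*M/(-8 + M))
p(B, D) = -105 + 2*D/(-8 + D) (p(B, D) = 2*D/(-8 + D) - 1*105 = 2*D/(-8 + D) - 105 = -105 + 2*D/(-8 + D))
-1*(-42104) + p(-158, 7) = -1*(-42104) + (840 - 103*7)/(-8 + 7) = 42104 + (840 - 721)/(-1) = 42104 - 1*119 = 42104 - 119 = 41985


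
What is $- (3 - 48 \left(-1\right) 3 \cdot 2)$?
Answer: $-291$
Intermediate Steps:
$- (3 - 48 \left(-1\right) 3 \cdot 2) = - (3 - 48 \left(\left(-3\right) 2\right)) = - (3 - -288) = - (3 + 288) = \left(-1\right) 291 = -291$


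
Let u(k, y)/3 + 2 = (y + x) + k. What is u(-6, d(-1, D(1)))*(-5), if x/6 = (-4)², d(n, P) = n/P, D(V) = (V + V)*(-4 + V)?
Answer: -2645/2 ≈ -1322.5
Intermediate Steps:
D(V) = 2*V*(-4 + V) (D(V) = (2*V)*(-4 + V) = 2*V*(-4 + V))
x = 96 (x = 6*(-4)² = 6*16 = 96)
u(k, y) = 282 + 3*k + 3*y (u(k, y) = -6 + 3*((y + 96) + k) = -6 + 3*((96 + y) + k) = -6 + 3*(96 + k + y) = -6 + (288 + 3*k + 3*y) = 282 + 3*k + 3*y)
u(-6, d(-1, D(1)))*(-5) = (282 + 3*(-6) + 3*(-1/(2*1*(-4 + 1))))*(-5) = (282 - 18 + 3*(-1/(2*1*(-3))))*(-5) = (282 - 18 + 3*(-1/(-6)))*(-5) = (282 - 18 + 3*(-1*(-⅙)))*(-5) = (282 - 18 + 3*(⅙))*(-5) = (282 - 18 + ½)*(-5) = (529/2)*(-5) = -2645/2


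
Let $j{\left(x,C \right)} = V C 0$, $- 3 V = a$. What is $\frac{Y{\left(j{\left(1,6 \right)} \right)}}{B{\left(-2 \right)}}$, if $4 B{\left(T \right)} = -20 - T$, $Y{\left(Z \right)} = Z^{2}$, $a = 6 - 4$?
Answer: $0$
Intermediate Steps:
$a = 2$
$V = - \frac{2}{3}$ ($V = \left(- \frac{1}{3}\right) 2 = - \frac{2}{3} \approx -0.66667$)
$j{\left(x,C \right)} = 0$ ($j{\left(x,C \right)} = - \frac{2 C 0}{3} = \left(- \frac{2}{3}\right) 0 = 0$)
$B{\left(T \right)} = -5 - \frac{T}{4}$ ($B{\left(T \right)} = \frac{-20 - T}{4} = -5 - \frac{T}{4}$)
$\frac{Y{\left(j{\left(1,6 \right)} \right)}}{B{\left(-2 \right)}} = \frac{0^{2}}{-5 - - \frac{1}{2}} = \frac{0}{-5 + \frac{1}{2}} = \frac{0}{- \frac{9}{2}} = 0 \left(- \frac{2}{9}\right) = 0$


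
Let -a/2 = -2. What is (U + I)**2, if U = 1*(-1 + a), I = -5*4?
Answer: 289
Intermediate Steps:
a = 4 (a = -2*(-2) = 4)
I = -20
U = 3 (U = 1*(-1 + 4) = 1*3 = 3)
(U + I)**2 = (3 - 20)**2 = (-17)**2 = 289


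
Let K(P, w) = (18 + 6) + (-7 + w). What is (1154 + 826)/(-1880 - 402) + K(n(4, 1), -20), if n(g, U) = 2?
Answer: -4413/1141 ≈ -3.8677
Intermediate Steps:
K(P, w) = 17 + w (K(P, w) = 24 + (-7 + w) = 17 + w)
(1154 + 826)/(-1880 - 402) + K(n(4, 1), -20) = (1154 + 826)/(-1880 - 402) + (17 - 20) = 1980/(-2282) - 3 = 1980*(-1/2282) - 3 = -990/1141 - 3 = -4413/1141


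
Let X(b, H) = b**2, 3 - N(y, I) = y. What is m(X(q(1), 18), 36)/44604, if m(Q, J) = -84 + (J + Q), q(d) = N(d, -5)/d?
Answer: -11/11151 ≈ -0.00098646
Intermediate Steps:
N(y, I) = 3 - y
q(d) = (3 - d)/d
m(Q, J) = -84 + J + Q
m(X(q(1), 18), 36)/44604 = (-84 + 36 + ((3 - 1*1)/1)**2)/44604 = (-84 + 36 + (1*(3 - 1))**2)*(1/44604) = (-84 + 36 + (1*2)**2)*(1/44604) = (-84 + 36 + 2**2)*(1/44604) = (-84 + 36 + 4)*(1/44604) = -44*1/44604 = -11/11151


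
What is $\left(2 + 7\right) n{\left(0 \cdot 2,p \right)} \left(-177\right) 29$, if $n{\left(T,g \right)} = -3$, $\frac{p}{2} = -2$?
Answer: $138591$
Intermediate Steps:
$p = -4$ ($p = 2 \left(-2\right) = -4$)
$\left(2 + 7\right) n{\left(0 \cdot 2,p \right)} \left(-177\right) 29 = \left(2 + 7\right) \left(-3\right) \left(-177\right) 29 = 9 \left(-3\right) \left(-177\right) 29 = \left(-27\right) \left(-177\right) 29 = 4779 \cdot 29 = 138591$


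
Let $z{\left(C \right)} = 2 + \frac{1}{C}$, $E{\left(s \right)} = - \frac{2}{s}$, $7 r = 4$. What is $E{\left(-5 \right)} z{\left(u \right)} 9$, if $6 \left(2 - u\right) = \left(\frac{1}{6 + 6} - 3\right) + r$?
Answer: $\frac{52452}{6025} \approx 8.7057$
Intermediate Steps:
$r = \frac{4}{7}$ ($r = \frac{1}{7} \cdot 4 = \frac{4}{7} \approx 0.57143$)
$u = \frac{1205}{504}$ ($u = 2 - \frac{\left(\frac{1}{6 + 6} - 3\right) + \frac{4}{7}}{6} = 2 - \frac{\left(\frac{1}{12} - 3\right) + \frac{4}{7}}{6} = 2 - \frac{- \frac{35}{12} + \frac{4}{7}}{6} = 2 - - \frac{197}{504} = 2 + \frac{197}{504} = \frac{1205}{504} \approx 2.3909$)
$E{\left(-5 \right)} z{\left(u \right)} 9 = - \frac{2}{-5} \left(2 + \frac{1}{\frac{1205}{504}}\right) 9 = \left(-2\right) \left(- \frac{1}{5}\right) \left(2 + \frac{504}{1205}\right) 9 = \frac{2}{5} \cdot \frac{2914}{1205} \cdot 9 = \frac{5828}{6025} \cdot 9 = \frac{52452}{6025}$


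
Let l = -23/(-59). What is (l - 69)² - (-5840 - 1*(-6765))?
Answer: 13166379/3481 ≈ 3782.4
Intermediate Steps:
l = 23/59 (l = -23*(-1/59) = 23/59 ≈ 0.38983)
(l - 69)² - (-5840 - 1*(-6765)) = (23/59 - 69)² - (-5840 - 1*(-6765)) = (-4048/59)² - (-5840 + 6765) = 16386304/3481 - 1*925 = 16386304/3481 - 925 = 13166379/3481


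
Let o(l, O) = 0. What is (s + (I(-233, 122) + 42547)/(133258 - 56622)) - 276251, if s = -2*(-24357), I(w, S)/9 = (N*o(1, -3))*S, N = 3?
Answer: -17437482985/76636 ≈ -2.2754e+5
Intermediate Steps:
I(w, S) = 0 (I(w, S) = 9*((3*0)*S) = 9*(0*S) = 9*0 = 0)
s = 48714
(s + (I(-233, 122) + 42547)/(133258 - 56622)) - 276251 = (48714 + (0 + 42547)/(133258 - 56622)) - 276251 = (48714 + 42547/76636) - 276251 = 3733288651/76636 - 276251 = -17437482985/76636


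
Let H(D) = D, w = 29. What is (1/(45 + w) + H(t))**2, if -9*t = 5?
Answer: 130321/443556 ≈ 0.29381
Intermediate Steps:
t = -5/9 (t = -1/9*5 = -5/9 ≈ -0.55556)
(1/(45 + w) + H(t))**2 = (1/(45 + 29) - 5/9)**2 = (1/74 - 5/9)**2 = (-361/666)**2 = 130321/443556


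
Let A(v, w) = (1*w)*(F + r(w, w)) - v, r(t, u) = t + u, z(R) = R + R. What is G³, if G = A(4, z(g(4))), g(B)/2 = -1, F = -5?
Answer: 110592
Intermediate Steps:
g(B) = -2 (g(B) = 2*(-1) = -2)
z(R) = 2*R
A(v, w) = -v + w*(-5 + 2*w) (A(v, w) = (1*w)*(-5 + (w + w)) - v = w*(-5 + 2*w) - v = -v + w*(-5 + 2*w))
G = 48 (G = -1*4 - 10*(-2) + 2*(2*(-2))² = -4 - 5*(-4) + 2*(-4)² = -4 + 20 + 2*16 = -4 + 20 + 32 = 48)
G³ = 48³ = 110592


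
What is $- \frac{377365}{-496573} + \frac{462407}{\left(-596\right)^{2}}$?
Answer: $\frac{363664917051}{176390674768} \approx 2.0617$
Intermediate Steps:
$- \frac{377365}{-496573} + \frac{462407}{\left(-596\right)^{2}} = \left(-377365\right) \left(- \frac{1}{496573}\right) + \frac{462407}{355216} = \frac{377365}{496573} + 462407 \cdot \frac{1}{355216} = \frac{377365}{496573} + \frac{462407}{355216} = \frac{363664917051}{176390674768}$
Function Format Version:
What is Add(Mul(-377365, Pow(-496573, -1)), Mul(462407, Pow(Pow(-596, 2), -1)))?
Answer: Rational(363664917051, 176390674768) ≈ 2.0617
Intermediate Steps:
Add(Mul(-377365, Pow(-496573, -1)), Mul(462407, Pow(Pow(-596, 2), -1))) = Add(Mul(-377365, Rational(-1, 496573)), Mul(462407, Pow(355216, -1))) = Add(Rational(377365, 496573), Mul(462407, Rational(1, 355216))) = Add(Rational(377365, 496573), Rational(462407, 355216)) = Rational(363664917051, 176390674768)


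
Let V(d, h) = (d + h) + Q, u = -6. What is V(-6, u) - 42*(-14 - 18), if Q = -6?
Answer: 1326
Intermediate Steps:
V(d, h) = -6 + d + h (V(d, h) = (d + h) - 6 = -6 + d + h)
V(-6, u) - 42*(-14 - 18) = (-6 - 6 - 6) - 42*(-14 - 18) = -18 - 42*(-32) = -18 + 1344 = 1326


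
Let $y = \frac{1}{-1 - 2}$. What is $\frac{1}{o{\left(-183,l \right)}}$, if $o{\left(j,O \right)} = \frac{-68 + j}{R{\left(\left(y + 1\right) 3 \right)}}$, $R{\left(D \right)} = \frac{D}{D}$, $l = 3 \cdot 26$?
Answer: $- \frac{1}{251} \approx -0.0039841$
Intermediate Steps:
$l = 78$
$y = - \frac{1}{3}$ ($y = \frac{1}{-3} = - \frac{1}{3} \approx -0.33333$)
$R{\left(D \right)} = 1$
$o{\left(j,O \right)} = -68 + j$ ($o{\left(j,O \right)} = \frac{-68 + j}{1} = \left(-68 + j\right) 1 = -68 + j$)
$\frac{1}{o{\left(-183,l \right)}} = \frac{1}{-68 - 183} = \frac{1}{-251} = - \frac{1}{251}$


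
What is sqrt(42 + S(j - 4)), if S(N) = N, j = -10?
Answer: 2*sqrt(7) ≈ 5.2915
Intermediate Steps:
sqrt(42 + S(j - 4)) = sqrt(42 + (-10 - 4)) = sqrt(42 - 14) = sqrt(28) = 2*sqrt(7)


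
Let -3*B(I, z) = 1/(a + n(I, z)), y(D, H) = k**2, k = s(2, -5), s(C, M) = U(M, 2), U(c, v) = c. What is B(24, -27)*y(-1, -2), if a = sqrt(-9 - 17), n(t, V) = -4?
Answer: 50/63 + 25*I*sqrt(26)/126 ≈ 0.79365 + 1.0117*I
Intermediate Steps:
a = I*sqrt(26) (a = sqrt(-26) = I*sqrt(26) ≈ 5.099*I)
s(C, M) = M
k = -5
y(D, H) = 25 (y(D, H) = (-5)**2 = 25)
B(I, z) = -1/(3*(-4 + I*sqrt(26))) (B(I, z) = -1/(3*(I*sqrt(26) - 4)) = -1/(3*(-4 + I*sqrt(26))))
B(24, -27)*y(-1, -2) = (2/63 + I*sqrt(26)/126)*25 = 50/63 + 25*I*sqrt(26)/126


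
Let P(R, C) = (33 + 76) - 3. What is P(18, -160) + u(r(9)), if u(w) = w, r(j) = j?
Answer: 115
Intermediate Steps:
P(R, C) = 106 (P(R, C) = 109 - 3 = 106)
P(18, -160) + u(r(9)) = 106 + 9 = 115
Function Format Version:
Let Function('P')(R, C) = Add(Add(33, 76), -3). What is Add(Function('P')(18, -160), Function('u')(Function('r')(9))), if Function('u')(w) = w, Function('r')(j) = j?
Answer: 115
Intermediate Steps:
Function('P')(R, C) = 106 (Function('P')(R, C) = Add(109, -3) = 106)
Add(Function('P')(18, -160), Function('u')(Function('r')(9))) = Add(106, 9) = 115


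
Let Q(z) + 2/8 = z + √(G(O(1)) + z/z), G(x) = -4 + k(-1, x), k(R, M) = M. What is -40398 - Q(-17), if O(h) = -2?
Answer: -161523/4 - I*√5 ≈ -40381.0 - 2.2361*I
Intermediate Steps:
G(x) = -4 + x
Q(z) = -¼ + z + I*√5 (Q(z) = -¼ + (z + √((-4 - 2) + z/z)) = -¼ + (z + √(-6 + 1)) = -¼ + (z + √(-5)) = -¼ + (z + I*√5) = -¼ + z + I*√5)
-40398 - Q(-17) = -40398 - (-¼ - 17 + I*√5) = -40398 - (-69/4 + I*√5) = -40398 + (69/4 - I*√5) = -161523/4 - I*√5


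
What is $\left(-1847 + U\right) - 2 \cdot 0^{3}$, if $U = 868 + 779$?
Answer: $-200$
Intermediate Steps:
$U = 1647$
$\left(-1847 + U\right) - 2 \cdot 0^{3} = \left(-1847 + 1647\right) - 2 \cdot 0^{3} = -200 - 0 = -200 + 0 = -200$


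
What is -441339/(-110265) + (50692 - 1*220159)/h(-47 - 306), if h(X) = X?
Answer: 6280690474/12974515 ≈ 484.08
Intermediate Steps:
-441339/(-110265) + (50692 - 1*220159)/h(-47 - 306) = -441339/(-110265) + (50692 - 1*220159)/(-47 - 306) = -441339*(-1/110265) + (50692 - 220159)/(-353) = 147113/36755 - 169467*(-1/353) = 147113/36755 + 169467/353 = 6280690474/12974515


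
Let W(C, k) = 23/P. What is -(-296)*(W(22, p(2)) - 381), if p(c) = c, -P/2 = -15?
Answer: -1688236/15 ≈ -1.1255e+5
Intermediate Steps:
P = 30 (P = -2*(-15) = 30)
W(C, k) = 23/30
-(-296)*(W(22, p(2)) - 381) = -(-296)*(23/30 - 381) = -(-296)*(-11407)/30 = -1*1688236/15 = -1688236/15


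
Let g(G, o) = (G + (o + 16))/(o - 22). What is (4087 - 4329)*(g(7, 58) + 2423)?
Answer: -1173821/2 ≈ -5.8691e+5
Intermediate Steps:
g(G, o) = (16 + G + o)/(-22 + o) (g(G, o) = (G + (16 + o))/(-22 + o) = (16 + G + o)/(-22 + o))
(4087 - 4329)*(g(7, 58) + 2423) = (4087 - 4329)*((16 + 7 + 58)/(-22 + 58) + 2423) = -242*(81/36 + 2423) = -242*((1/36)*81 + 2423) = -242*(9/4 + 2423) = -242*9701/4 = -1173821/2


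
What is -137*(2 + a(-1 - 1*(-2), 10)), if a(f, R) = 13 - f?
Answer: -1918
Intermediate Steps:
-137*(2 + a(-1 - 1*(-2), 10)) = -137*(2 + (13 - (-1 - 1*(-2)))) = -137*(2 + (13 - (-1 + 2))) = -137*(2 + (13 - 1*1)) = -137*(2 + (13 - 1)) = -137*(2 + 12) = -137*14 = -1918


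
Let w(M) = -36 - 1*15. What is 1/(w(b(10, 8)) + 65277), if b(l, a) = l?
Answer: 1/65226 ≈ 1.5331e-5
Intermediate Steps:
w(M) = -51 (w(M) = -36 - 15 = -51)
1/(w(b(10, 8)) + 65277) = 1/(-51 + 65277) = 1/65226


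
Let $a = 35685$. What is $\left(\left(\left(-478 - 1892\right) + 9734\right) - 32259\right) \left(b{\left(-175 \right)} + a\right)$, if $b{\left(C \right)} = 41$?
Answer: $-889398770$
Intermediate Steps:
$\left(\left(\left(-478 - 1892\right) + 9734\right) - 32259\right) \left(b{\left(-175 \right)} + a\right) = \left(\left(\left(-478 - 1892\right) + 9734\right) - 32259\right) \left(41 + 35685\right) = \left(\left(-2370 + 9734\right) - 32259\right) 35726 = \left(7364 - 32259\right) 35726 = \left(-24895\right) 35726 = -889398770$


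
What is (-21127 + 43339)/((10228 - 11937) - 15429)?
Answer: -11106/8569 ≈ -1.2961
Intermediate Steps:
(-21127 + 43339)/((10228 - 11937) - 15429) = 22212/(-1709 - 15429) = 22212/(-17138) = 22212*(-1/17138) = -11106/8569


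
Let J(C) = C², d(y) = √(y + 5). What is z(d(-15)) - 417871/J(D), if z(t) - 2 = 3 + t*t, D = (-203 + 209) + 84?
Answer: -458371/8100 ≈ -56.589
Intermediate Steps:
D = 90 (D = 6 + 84 = 90)
d(y) = √(5 + y)
z(t) = 5 + t² (z(t) = 2 + (3 + t*t) = 2 + (3 + t²) = 5 + t²)
z(d(-15)) - 417871/J(D) = (5 + (√(5 - 15))²) - 417871/(90²) = (5 + (√(-10))²) - 417871/8100 = (5 + (I*√10)²) - 417871*1/8100 = (5 - 10) - 417871/8100 = -5 - 417871/8100 = -458371/8100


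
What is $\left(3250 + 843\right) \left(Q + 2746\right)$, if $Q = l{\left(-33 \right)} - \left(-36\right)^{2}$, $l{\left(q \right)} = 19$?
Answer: $6012617$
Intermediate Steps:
$Q = -1277$ ($Q = 19 - \left(-36\right)^{2} = 19 - 1296 = -1277$)
$\left(3250 + 843\right) \left(Q + 2746\right) = \left(3250 + 843\right) \left(-1277 + 2746\right) = 4093 \cdot 1469 = 6012617$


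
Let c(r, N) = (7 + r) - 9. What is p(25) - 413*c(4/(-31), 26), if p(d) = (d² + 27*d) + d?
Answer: 68333/31 ≈ 2204.3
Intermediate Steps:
p(d) = d² + 28*d
c(r, N) = -2 + r
p(25) - 413*c(4/(-31), 26) = 25*(28 + 25) - 413*(-2 + 4/(-31)) = 25*53 - 413*(-2 + 4*(-1/31)) = 1325 - 413*(-2 - 4/31) = 1325 - 413*(-66/31) = 1325 + 27258/31 = 68333/31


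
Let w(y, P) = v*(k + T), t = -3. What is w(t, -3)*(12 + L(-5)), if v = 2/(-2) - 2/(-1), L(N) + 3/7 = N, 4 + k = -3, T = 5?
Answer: -92/7 ≈ -13.143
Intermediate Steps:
k = -7 (k = -4 - 3 = -7)
L(N) = -3/7 + N
v = 1 (v = 2*(-1/2) - 2*(-1) = -1 + 2 = 1)
w(y, P) = -2 (w(y, P) = 1*(-7 + 5) = 1*(-2) = -2)
w(t, -3)*(12 + L(-5)) = -2*(12 + (-3/7 - 5)) = -2*(12 - 38/7) = -2*46/7 = -92/7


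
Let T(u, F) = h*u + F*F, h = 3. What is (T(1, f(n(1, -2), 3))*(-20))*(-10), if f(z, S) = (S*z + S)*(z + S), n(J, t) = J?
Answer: 115800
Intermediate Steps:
f(z, S) = (S + z)*(S + S*z) (f(z, S) = (S + S*z)*(S + z) = (S + z)*(S + S*z))
T(u, F) = F² + 3*u (T(u, F) = 3*u + F*F = 3*u + F² = F² + 3*u)
(T(1, f(n(1, -2), 3))*(-20))*(-10) = (((3*(3 + 1 + 1² + 3*1))² + 3*1)*(-20))*(-10) = (((3*(3 + 1 + 1 + 3))² + 3)*(-20))*(-10) = (((3*8)² + 3)*(-20))*(-10) = ((24² + 3)*(-20))*(-10) = ((576 + 3)*(-20))*(-10) = (579*(-20))*(-10) = -11580*(-10) = 115800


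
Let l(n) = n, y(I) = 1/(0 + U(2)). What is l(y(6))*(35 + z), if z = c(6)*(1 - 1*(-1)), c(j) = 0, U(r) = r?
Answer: 35/2 ≈ 17.500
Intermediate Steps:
y(I) = 1/2 (y(I) = 1/(0 + 2) = 1/2)
z = 0 (z = 0*(1 - 1*(-1)) = 0*(1 + 1) = 0*2 = 0)
l(y(6))*(35 + z) = (35 + 0)/2 = (1/2)*35 = 35/2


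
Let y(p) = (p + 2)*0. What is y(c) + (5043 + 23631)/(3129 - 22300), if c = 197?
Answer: -28674/19171 ≈ -1.4957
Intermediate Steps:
y(p) = 0 (y(p) = (2 + p)*0 = 0)
y(c) + (5043 + 23631)/(3129 - 22300) = 0 + (5043 + 23631)/(3129 - 22300) = 0 + 28674/(-19171) = 0 + 28674*(-1/19171) = 0 - 28674/19171 = -28674/19171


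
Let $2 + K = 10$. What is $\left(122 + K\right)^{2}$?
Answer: $16900$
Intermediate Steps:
$K = 8$ ($K = -2 + 10 = 8$)
$\left(122 + K\right)^{2} = \left(122 + 8\right)^{2} = 130^{2} = 16900$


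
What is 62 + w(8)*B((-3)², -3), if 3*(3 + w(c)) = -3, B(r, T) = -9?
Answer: 98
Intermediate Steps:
w(c) = -4 (w(c) = -3 + (⅓)*(-3) = -3 - 1 = -4)
62 + w(8)*B((-3)², -3) = 62 - 4*(-9) = 62 + 36 = 98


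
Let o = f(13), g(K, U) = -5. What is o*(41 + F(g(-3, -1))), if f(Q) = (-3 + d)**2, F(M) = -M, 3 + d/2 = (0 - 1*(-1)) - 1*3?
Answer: 7774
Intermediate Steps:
d = -10 (d = -6 + 2*((0 - 1*(-1)) - 1*3) = -6 + 2*((0 + 1) - 3) = -6 + 2*(1 - 3) = -6 + 2*(-2) = -6 - 4 = -10)
f(Q) = 169 (f(Q) = (-3 - 10)**2 = (-13)**2 = 169)
o = 169
o*(41 + F(g(-3, -1))) = 169*(41 - 1*(-5)) = 169*(41 + 5) = 169*46 = 7774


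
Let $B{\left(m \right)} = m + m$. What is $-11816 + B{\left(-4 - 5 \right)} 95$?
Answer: $-13526$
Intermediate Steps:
$B{\left(m \right)} = 2 m$
$-11816 + B{\left(-4 - 5 \right)} 95 = -11816 + 2 \left(-4 - 5\right) 95 = -11816 + 2 \left(-9\right) 95 = -11816 - 1710 = -13526$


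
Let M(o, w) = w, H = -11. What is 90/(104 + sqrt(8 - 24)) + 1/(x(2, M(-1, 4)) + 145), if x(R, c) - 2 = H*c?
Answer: 60932/69731 - 45*I/1354 ≈ 0.87382 - 0.033235*I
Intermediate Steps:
x(R, c) = 2 - 11*c
90/(104 + sqrt(8 - 24)) + 1/(x(2, M(-1, 4)) + 145) = 90/(104 + sqrt(8 - 24)) + 1/((2 - 11*4) + 145) = 90/(104 + sqrt(-16)) + 1/((2 - 44) + 145) = 90/(104 + 4*I) + 1/(-42 + 145) = ((104 - 4*I)/10832)*90 + 1/103 = 45*(104 - 4*I)/5416 + 1/103 = 1/103 + 45*(104 - 4*I)/5416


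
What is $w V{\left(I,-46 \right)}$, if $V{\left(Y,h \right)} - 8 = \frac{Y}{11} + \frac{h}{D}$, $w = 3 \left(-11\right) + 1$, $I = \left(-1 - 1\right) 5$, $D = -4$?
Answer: $- \frac{6544}{11} \approx -594.91$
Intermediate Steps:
$I = -10$ ($I = \left(-2\right) 5 = -10$)
$w = -32$ ($w = -33 + 1 = -32$)
$V{\left(Y,h \right)} = 8 - \frac{h}{4} + \frac{Y}{11}$ ($V{\left(Y,h \right)} = 8 + \left(\frac{Y}{11} + \frac{h}{-4}\right) = 8 + \left(Y \frac{1}{11} + h \left(- \frac{1}{4}\right)\right) = 8 + \left(\frac{Y}{11} - \frac{h}{4}\right) = 8 + \left(- \frac{h}{4} + \frac{Y}{11}\right) = 8 - \frac{h}{4} + \frac{Y}{11}$)
$w V{\left(I,-46 \right)} = - 32 \left(8 - - \frac{23}{2} + \frac{1}{11} \left(-10\right)\right) = - 32 \left(8 + \frac{23}{2} - \frac{10}{11}\right) = \left(-32\right) \frac{409}{22} = - \frac{6544}{11}$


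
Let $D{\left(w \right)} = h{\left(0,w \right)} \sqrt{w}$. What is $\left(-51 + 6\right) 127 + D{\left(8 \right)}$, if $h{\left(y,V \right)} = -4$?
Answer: $-5715 - 8 \sqrt{2} \approx -5726.3$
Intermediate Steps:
$D{\left(w \right)} = - 4 \sqrt{w}$
$\left(-51 + 6\right) 127 + D{\left(8 \right)} = \left(-51 + 6\right) 127 - 4 \sqrt{8} = \left(-45\right) 127 - 4 \cdot 2 \sqrt{2} = -5715 - 8 \sqrt{2}$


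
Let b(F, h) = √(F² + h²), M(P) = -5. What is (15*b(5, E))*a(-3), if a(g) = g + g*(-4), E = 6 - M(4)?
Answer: 135*√146 ≈ 1631.2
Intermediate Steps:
E = 11 (E = 6 - 1*(-5) = 6 + 5 = 11)
a(g) = -3*g (a(g) = g - 4*g = -3*g)
(15*b(5, E))*a(-3) = (15*√(5² + 11²))*(-3*(-3)) = (15*√(25 + 121))*9 = (15*√146)*9 = 135*√146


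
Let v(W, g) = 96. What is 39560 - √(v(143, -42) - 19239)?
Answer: 39560 - 3*I*√2127 ≈ 39560.0 - 138.36*I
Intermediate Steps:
39560 - √(v(143, -42) - 19239) = 39560 - √(96 - 19239) = 39560 - √(-19143) = 39560 - 3*I*√2127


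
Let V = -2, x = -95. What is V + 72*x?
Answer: -6842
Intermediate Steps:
V + 72*x = -2 + 72*(-95) = -2 - 6840 = -6842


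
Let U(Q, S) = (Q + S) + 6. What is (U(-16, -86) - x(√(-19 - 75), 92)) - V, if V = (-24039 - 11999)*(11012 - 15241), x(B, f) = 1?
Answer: -152404799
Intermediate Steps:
V = 152404702 (V = -36038*(-4229) = 152404702)
U(Q, S) = 6 + Q + S
(U(-16, -86) - x(√(-19 - 75), 92)) - V = ((6 - 16 - 86) - 1*1) - 1*152404702 = (-96 - 1) - 152404702 = -97 - 152404702 = -152404799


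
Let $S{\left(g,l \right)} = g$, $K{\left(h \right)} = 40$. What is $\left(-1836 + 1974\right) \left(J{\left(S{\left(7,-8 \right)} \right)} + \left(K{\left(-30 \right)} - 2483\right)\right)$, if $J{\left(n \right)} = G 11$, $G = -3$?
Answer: $-341688$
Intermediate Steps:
$J{\left(n \right)} = -33$ ($J{\left(n \right)} = \left(-3\right) 11 = -33$)
$\left(-1836 + 1974\right) \left(J{\left(S{\left(7,-8 \right)} \right)} + \left(K{\left(-30 \right)} - 2483\right)\right) = \left(-1836 + 1974\right) \left(-33 + \left(40 - 2483\right)\right) = 138 \left(-33 + \left(40 - 2483\right)\right) = 138 \left(-33 - 2443\right) = 138 \left(-2476\right) = -341688$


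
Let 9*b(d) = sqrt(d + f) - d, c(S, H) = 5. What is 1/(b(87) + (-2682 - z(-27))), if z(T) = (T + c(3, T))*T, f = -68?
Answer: -266139/874444022 - 9*sqrt(19)/874444022 ≈ -0.00030440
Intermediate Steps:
b(d) = -d/9 + sqrt(-68 + d)/9 (b(d) = (sqrt(d - 68) - d)/9 = (sqrt(-68 + d) - d)/9 = -d/9 + sqrt(-68 + d)/9)
z(T) = T*(5 + T) (z(T) = (T + 5)*T = (5 + T)*T = T*(5 + T))
1/(b(87) + (-2682 - z(-27))) = 1/((-1/9*87 + sqrt(-68 + 87)/9) + (-2682 - (-27)*(5 - 27))) = 1/((-29/3 + sqrt(19)/9) + (-2682 - (-27)*(-22))) = 1/((-29/3 + sqrt(19)/9) + (-2682 - 1*594)) = 1/((-29/3 + sqrt(19)/9) + (-2682 - 594)) = 1/((-29/3 + sqrt(19)/9) - 3276) = 1/(-9857/3 + sqrt(19)/9)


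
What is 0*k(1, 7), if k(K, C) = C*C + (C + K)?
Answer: 0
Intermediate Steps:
k(K, C) = C + K + C² (k(K, C) = C² + (C + K) = C + K + C²)
0*k(1, 7) = 0*(7 + 1 + 7²) = 0*(7 + 1 + 49) = 0*57 = 0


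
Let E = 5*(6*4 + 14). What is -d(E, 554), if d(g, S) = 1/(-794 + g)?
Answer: 1/604 ≈ 0.0016556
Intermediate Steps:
E = 190 (E = 5*(24 + 14) = 5*38 = 190)
-d(E, 554) = -1/(-794 + 190) = -1/(-604) = -1*(-1/604) = 1/604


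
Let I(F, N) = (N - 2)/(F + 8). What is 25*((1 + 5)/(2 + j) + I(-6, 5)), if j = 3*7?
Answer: 2025/46 ≈ 44.022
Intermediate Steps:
I(F, N) = (-2 + N)/(8 + F)
j = 21
25*((1 + 5)/(2 + j) + I(-6, 5)) = 25*((1 + 5)/(2 + 21) + (-2 + 5)/(8 - 6)) = 25*(6/23 + 3/2) = 25*(81/46) = 2025/46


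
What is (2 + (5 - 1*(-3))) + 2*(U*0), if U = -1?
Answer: 10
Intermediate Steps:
(2 + (5 - 1*(-3))) + 2*(U*0) = (2 + (5 - 1*(-3))) + 2*(-1*0) = (2 + (5 + 3)) + 2*0 = (2 + 8) + 0 = 10 + 0 = 10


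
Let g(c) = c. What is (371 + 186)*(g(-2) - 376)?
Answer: -210546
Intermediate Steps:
(371 + 186)*(g(-2) - 376) = (371 + 186)*(-2 - 376) = 557*(-378) = -210546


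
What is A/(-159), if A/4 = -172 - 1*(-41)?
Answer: 524/159 ≈ 3.2956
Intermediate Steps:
A = -524 (A = 4*(-172 - 1*(-41)) = 4*(-172 + 41) = 4*(-131) = -524)
A/(-159) = -524/(-159) = -1/159*(-524) = 524/159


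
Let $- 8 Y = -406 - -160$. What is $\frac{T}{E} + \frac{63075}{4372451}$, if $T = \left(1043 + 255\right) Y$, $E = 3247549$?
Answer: $\frac{758717952327}{28399497745198} \approx 0.026716$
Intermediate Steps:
$Y = \frac{123}{4}$ ($Y = - \frac{-406 - -160}{8} = - \frac{-406 + 160}{8} = \left(- \frac{1}{8}\right) \left(-246\right) = \frac{123}{4} \approx 30.75$)
$T = \frac{79827}{2}$ ($T = \left(1043 + 255\right) \frac{123}{4} = 1298 \cdot \frac{123}{4} = \frac{79827}{2} \approx 39914.0$)
$\frac{T}{E} + \frac{63075}{4372451} = \frac{79827}{2 \cdot 3247549} + \frac{63075}{4372451} = \frac{79827}{2} \cdot \frac{1}{3247549} + 63075 \cdot \frac{1}{4372451} = \frac{79827}{6495098} + \frac{63075}{4372451} = \frac{758717952327}{28399497745198}$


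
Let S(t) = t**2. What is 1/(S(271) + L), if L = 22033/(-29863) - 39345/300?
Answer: 597260/43784600351 ≈ 1.3641e-5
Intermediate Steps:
L = -78771309/597260 (L = 22033*(-1/29863) - 39345*1/300 = -22033/29863 - 2623/20 = -78771309/597260 ≈ -131.89)
1/(S(271) + L) = 1/(271**2 - 78771309/597260) = 1/(73441 - 78771309/597260) = 1/(43784600351/597260) = 597260/43784600351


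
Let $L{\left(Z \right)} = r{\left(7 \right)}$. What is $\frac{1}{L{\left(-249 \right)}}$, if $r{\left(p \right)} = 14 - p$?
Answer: $\frac{1}{7} \approx 0.14286$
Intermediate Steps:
$L{\left(Z \right)} = 7$ ($L{\left(Z \right)} = 14 - 7 = 7$)
$\frac{1}{L{\left(-249 \right)}} = \frac{1}{7}$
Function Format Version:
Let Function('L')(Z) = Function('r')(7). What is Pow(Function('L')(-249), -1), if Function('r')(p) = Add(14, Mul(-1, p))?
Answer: Rational(1, 7) ≈ 0.14286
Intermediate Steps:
Function('L')(Z) = 7 (Function('L')(Z) = Add(14, Mul(-1, 7)) = Add(14, -7) = 7)
Pow(Function('L')(-249), -1) = Pow(7, -1) = Rational(1, 7)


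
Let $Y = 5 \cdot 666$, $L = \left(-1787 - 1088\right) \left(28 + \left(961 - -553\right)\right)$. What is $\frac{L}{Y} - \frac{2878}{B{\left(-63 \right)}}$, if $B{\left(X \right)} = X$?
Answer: $- \frac{2996789}{2331} \approx -1285.6$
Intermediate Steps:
$L = -4433250$ ($L = - 2875 \left(28 + \left(961 + 553\right)\right) = - 2875 \left(28 + 1514\right) = \left(-2875\right) 1542 = -4433250$)
$Y = 3330$
$\frac{L}{Y} - \frac{2878}{B{\left(-63 \right)}} = - \frac{4433250}{3330} - \frac{2878}{-63} = \left(-4433250\right) \frac{1}{3330} - - \frac{2878}{63} = - \frac{147775}{111} + \frac{2878}{63} = - \frac{2996789}{2331}$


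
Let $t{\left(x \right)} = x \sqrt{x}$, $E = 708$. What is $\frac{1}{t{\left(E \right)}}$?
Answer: $\frac{\sqrt{177}}{250632} \approx 5.3082 \cdot 10^{-5}$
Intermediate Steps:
$t{\left(x \right)} = x^{\frac{3}{2}}$
$\frac{1}{t{\left(E \right)}} = \frac{1}{708^{\frac{3}{2}}} = \frac{1}{1416 \sqrt{177}} = \frac{\sqrt{177}}{250632}$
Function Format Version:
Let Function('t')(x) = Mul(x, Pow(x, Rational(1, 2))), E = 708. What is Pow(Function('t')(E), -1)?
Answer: Mul(Rational(1, 250632), Pow(177, Rational(1, 2))) ≈ 5.3082e-5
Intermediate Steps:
Function('t')(x) = Pow(x, Rational(3, 2))
Pow(Function('t')(E), -1) = Pow(Pow(708, Rational(3, 2)), -1) = Pow(Mul(1416, Pow(177, Rational(1, 2))), -1) = Mul(Rational(1, 250632), Pow(177, Rational(1, 2)))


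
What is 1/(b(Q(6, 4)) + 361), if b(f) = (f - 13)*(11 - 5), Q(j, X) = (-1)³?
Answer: 1/277 ≈ 0.0036101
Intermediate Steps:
Q(j, X) = -1
b(f) = -78 + 6*f (b(f) = (-13 + f)*6 = -78 + 6*f)
1/(b(Q(6, 4)) + 361) = 1/((-78 + 6*(-1)) + 361) = 1/((-78 - 6) + 361) = 1/(-84 + 361) = 1/277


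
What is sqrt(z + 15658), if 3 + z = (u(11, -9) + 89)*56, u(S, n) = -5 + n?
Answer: 19*sqrt(55) ≈ 140.91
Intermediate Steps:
z = 4197 (z = -3 + ((-5 - 9) + 89)*56 = -3 + (-14 + 89)*56 = -3 + 75*56 = -3 + 4200 = 4197)
sqrt(z + 15658) = sqrt(4197 + 15658) = sqrt(19855) = 19*sqrt(55)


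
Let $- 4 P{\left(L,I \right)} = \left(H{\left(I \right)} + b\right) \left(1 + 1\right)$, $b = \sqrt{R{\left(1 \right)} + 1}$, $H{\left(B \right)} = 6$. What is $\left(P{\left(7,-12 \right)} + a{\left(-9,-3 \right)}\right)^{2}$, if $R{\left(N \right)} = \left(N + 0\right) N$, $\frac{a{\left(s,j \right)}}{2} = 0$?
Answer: $\frac{\left(6 + \sqrt{2}\right)^{2}}{4} \approx 13.743$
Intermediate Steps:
$a{\left(s,j \right)} = 0$ ($a{\left(s,j \right)} = 2 \cdot 0 = 0$)
$R{\left(N \right)} = N^{2}$ ($R{\left(N \right)} = N N = N^{2}$)
$b = \sqrt{2}$ ($b = \sqrt{1^{2} + 1} = \sqrt{1 + 1} = \sqrt{2} \approx 1.4142$)
$P{\left(L,I \right)} = -3 - \frac{\sqrt{2}}{2}$ ($P{\left(L,I \right)} = - \frac{\left(6 + \sqrt{2}\right) \left(1 + 1\right)}{4} = - \frac{\left(6 + \sqrt{2}\right) 2}{4} = - \frac{12 + 2 \sqrt{2}}{4} = -3 - \frac{\sqrt{2}}{2}$)
$\left(P{\left(7,-12 \right)} + a{\left(-9,-3 \right)}\right)^{2} = \left(\left(-3 - \frac{\sqrt{2}}{2}\right) + 0\right)^{2} = \left(-3 - \frac{\sqrt{2}}{2}\right)^{2}$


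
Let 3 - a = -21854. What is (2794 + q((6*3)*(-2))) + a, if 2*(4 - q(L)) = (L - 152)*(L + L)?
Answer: 17887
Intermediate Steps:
a = 21857 (a = 3 - 1*(-21854) = 3 + 21854 = 21857)
q(L) = 4 - L*(-152 + L) (q(L) = 4 - (L - 152)*(L + L)/2 = 4 - (-152 + L)*2*L/2 = 4 - L*(-152 + L))
(2794 + q((6*3)*(-2))) + a = (2794 + (4 - ((6*3)*(-2))**2 + 152*((6*3)*(-2)))) + 21857 = (2794 + (4 - (18*(-2))**2 + 152*(18*(-2)))) + 21857 = (2794 + (4 - 1*(-36)**2 + 152*(-36))) + 21857 = (2794 + (4 - 1*1296 - 5472)) + 21857 = (2794 + (4 - 1296 - 5472)) + 21857 = (2794 - 6764) + 21857 = -3970 + 21857 = 17887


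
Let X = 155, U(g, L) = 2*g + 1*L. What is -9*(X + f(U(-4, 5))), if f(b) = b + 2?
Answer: -1386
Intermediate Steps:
U(g, L) = L + 2*g (U(g, L) = 2*g + L = L + 2*g)
f(b) = 2 + b
-9*(X + f(U(-4, 5))) = -9*(155 + (2 + (5 + 2*(-4)))) = -9*(155 + (2 + (5 - 8))) = -9*(155 + (2 - 3)) = -9*(155 - 1) = -9*154 = -1386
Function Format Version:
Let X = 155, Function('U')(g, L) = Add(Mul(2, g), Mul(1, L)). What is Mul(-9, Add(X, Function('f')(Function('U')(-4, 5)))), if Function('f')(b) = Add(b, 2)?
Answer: -1386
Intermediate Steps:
Function('U')(g, L) = Add(L, Mul(2, g)) (Function('U')(g, L) = Add(Mul(2, g), L) = Add(L, Mul(2, g)))
Function('f')(b) = Add(2, b)
Mul(-9, Add(X, Function('f')(Function('U')(-4, 5)))) = Mul(-9, Add(155, Add(2, Add(5, Mul(2, -4))))) = Mul(-9, Add(155, Add(2, Add(5, -8)))) = Mul(-9, Add(155, Add(2, -3))) = Mul(-9, Add(155, -1)) = Mul(-9, 154) = -1386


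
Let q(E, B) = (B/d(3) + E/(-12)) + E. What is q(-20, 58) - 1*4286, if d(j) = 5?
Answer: -64391/15 ≈ -4292.7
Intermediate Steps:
q(E, B) = B/5 + 11*E/12 (q(E, B) = (B/5 + E/(-12)) + E = (B*(⅕) + E*(-1/12)) + E = (B/5 - E/12) + E = (-E/12 + B/5) + E = B/5 + 11*E/12)
q(-20, 58) - 1*4286 = ((⅕)*58 + (11/12)*(-20)) - 1*4286 = (58/5 - 55/3) - 4286 = -101/15 - 4286 = -64391/15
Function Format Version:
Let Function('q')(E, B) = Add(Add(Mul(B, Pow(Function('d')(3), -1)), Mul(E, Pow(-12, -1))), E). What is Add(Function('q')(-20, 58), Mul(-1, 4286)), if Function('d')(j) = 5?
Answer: Rational(-64391, 15) ≈ -4292.7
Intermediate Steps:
Function('q')(E, B) = Add(Mul(Rational(1, 5), B), Mul(Rational(11, 12), E)) (Function('q')(E, B) = Add(Add(Mul(B, Pow(5, -1)), Mul(E, Pow(-12, -1))), E) = Add(Add(Mul(B, Rational(1, 5)), Mul(E, Rational(-1, 12))), E) = Add(Add(Mul(Rational(1, 5), B), Mul(Rational(-1, 12), E)), E) = Add(Add(Mul(Rational(-1, 12), E), Mul(Rational(1, 5), B)), E) = Add(Mul(Rational(1, 5), B), Mul(Rational(11, 12), E)))
Add(Function('q')(-20, 58), Mul(-1, 4286)) = Add(Add(Mul(Rational(1, 5), 58), Mul(Rational(11, 12), -20)), Mul(-1, 4286)) = Add(Add(Rational(58, 5), Rational(-55, 3)), -4286) = Add(Rational(-101, 15), -4286) = Rational(-64391, 15)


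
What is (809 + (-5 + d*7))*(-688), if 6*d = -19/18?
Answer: -14912228/27 ≈ -5.5231e+5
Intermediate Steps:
d = -19/108 (d = (-19/18)/6 = (-19*1/18)/6 = (⅙)*(-19/18) = -19/108 ≈ -0.17593)
(809 + (-5 + d*7))*(-688) = (809 + (-5 - 19/108*7))*(-688) = (809 + (-5 - 133/108))*(-688) = (809 - 673/108)*(-688) = (86699/108)*(-688) = -14912228/27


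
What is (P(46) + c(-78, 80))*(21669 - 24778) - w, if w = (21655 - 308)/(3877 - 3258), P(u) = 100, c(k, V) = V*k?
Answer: 11816230593/619 ≈ 1.9089e+7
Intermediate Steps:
w = 21347/619 ≈ 34.486
(P(46) + c(-78, 80))*(21669 - 24778) - w = (100 + 80*(-78))*(21669 - 24778) - 1*21347/619 = (100 - 6240)*(-3109) - 21347/619 = -6140*(-3109) - 21347/619 = 19089260 - 21347/619 = 11816230593/619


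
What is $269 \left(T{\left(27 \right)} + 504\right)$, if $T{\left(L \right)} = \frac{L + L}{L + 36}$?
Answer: $\frac{950646}{7} \approx 1.3581 \cdot 10^{5}$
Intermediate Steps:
$T{\left(L \right)} = \frac{2 L}{36 + L}$
$269 \left(T{\left(27 \right)} + 504\right) = 269 \left(2 \cdot 27 \frac{1}{36 + 27} + 504\right) = 269 \left(2 \cdot 27 \cdot \frac{1}{63} + 504\right) = 269 \left(\frac{6}{7} + 504\right) = 269 \cdot \frac{3534}{7} = \frac{950646}{7}$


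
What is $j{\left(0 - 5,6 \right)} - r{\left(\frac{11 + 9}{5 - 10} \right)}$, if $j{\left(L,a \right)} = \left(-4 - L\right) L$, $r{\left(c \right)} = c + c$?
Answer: $3$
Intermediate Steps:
$r{\left(c \right)} = 2 c$
$j{\left(L,a \right)} = L \left(-4 - L\right)$
$j{\left(0 - 5,6 \right)} - r{\left(\frac{11 + 9}{5 - 10} \right)} = - \left(0 - 5\right) \left(4 + \left(0 - 5\right)\right) - 2 \frac{11 + 9}{5 - 10} = - \left(0 - 5\right) \left(4 + \left(0 - 5\right)\right) - 2 \frac{20}{-5} = \left(-1\right) \left(-5\right) \left(4 - 5\right) - 2 \cdot 20 \left(- \frac{1}{5}\right) = \left(-1\right) \left(-5\right) \left(-1\right) - 2 \left(-4\right) = -5 - -8 = -5 + 8 = 3$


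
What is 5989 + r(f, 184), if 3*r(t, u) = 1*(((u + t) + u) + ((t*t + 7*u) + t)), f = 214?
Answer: 21949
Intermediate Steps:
r(t, u) = 3*u + t**2/3 + 2*t/3 (r(t, u) = (1*(((u + t) + u) + ((t*t + 7*u) + t)))/3 = (1*(((t + u) + u) + ((t**2 + 7*u) + t)))/3 = (1*((t + 2*u) + (t + t**2 + 7*u)))/3 = (1*(t**2 + 2*t + 9*u))/3 = (t**2 + 2*t + 9*u)/3 = 3*u + t**2/3 + 2*t/3)
5989 + r(f, 184) = 5989 + (3*184 + (1/3)*214**2 + (2/3)*214) = 5989 + (552 + (1/3)*45796 + 428/3) = 5989 + (552 + 45796/3 + 428/3) = 5989 + 15960 = 21949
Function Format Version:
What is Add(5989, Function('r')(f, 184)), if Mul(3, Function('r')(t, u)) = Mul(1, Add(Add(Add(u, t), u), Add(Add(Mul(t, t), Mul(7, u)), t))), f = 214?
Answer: 21949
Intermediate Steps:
Function('r')(t, u) = Add(Mul(3, u), Mul(Rational(1, 3), Pow(t, 2)), Mul(Rational(2, 3), t)) (Function('r')(t, u) = Mul(Rational(1, 3), Mul(1, Add(Add(Add(u, t), u), Add(Add(Mul(t, t), Mul(7, u)), t)))) = Mul(Rational(1, 3), Mul(1, Add(Add(Add(t, u), u), Add(Add(Pow(t, 2), Mul(7, u)), t)))) = Mul(Rational(1, 3), Mul(1, Add(Add(t, Mul(2, u)), Add(t, Pow(t, 2), Mul(7, u))))) = Mul(Rational(1, 3), Mul(1, Add(Pow(t, 2), Mul(2, t), Mul(9, u)))) = Mul(Rational(1, 3), Add(Pow(t, 2), Mul(2, t), Mul(9, u))) = Add(Mul(3, u), Mul(Rational(1, 3), Pow(t, 2)), Mul(Rational(2, 3), t)))
Add(5989, Function('r')(f, 184)) = Add(5989, Add(Mul(3, 184), Mul(Rational(1, 3), Pow(214, 2)), Mul(Rational(2, 3), 214))) = Add(5989, Add(552, Mul(Rational(1, 3), 45796), Rational(428, 3))) = Add(5989, Add(552, Rational(45796, 3), Rational(428, 3))) = Add(5989, 15960) = 21949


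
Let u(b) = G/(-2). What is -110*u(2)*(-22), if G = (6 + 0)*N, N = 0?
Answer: 0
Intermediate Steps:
G = 0 (G = (6 + 0)*0 = 6*0 = 0)
u(b) = 0 (u(b) = 0/(-2) = 0*(-½) = 0)
-110*u(2)*(-22) = -110*0*(-22) = 0*(-22) = 0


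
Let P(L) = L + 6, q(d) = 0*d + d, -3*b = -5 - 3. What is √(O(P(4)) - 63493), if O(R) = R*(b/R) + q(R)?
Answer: I*√571323/3 ≈ 251.95*I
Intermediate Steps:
b = 8/3 (b = -(-5 - 3)/3 = -⅓*(-8) = 8/3 ≈ 2.6667)
q(d) = d (q(d) = 0 + d = d)
P(L) = 6 + L
O(R) = 8/3 + R (O(R) = R*(8/(3*R)) + R = 8/3 + R)
√(O(P(4)) - 63493) = √((8/3 + (6 + 4)) - 63493) = √((8/3 + 10) - 63493) = √(38/3 - 63493) = √(-190441/3) = I*√571323/3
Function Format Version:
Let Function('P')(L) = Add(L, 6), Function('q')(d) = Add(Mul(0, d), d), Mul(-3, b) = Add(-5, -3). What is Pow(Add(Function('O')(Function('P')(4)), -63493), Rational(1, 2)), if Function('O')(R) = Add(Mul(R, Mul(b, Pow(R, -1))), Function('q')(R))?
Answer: Mul(Rational(1, 3), I, Pow(571323, Rational(1, 2))) ≈ Mul(251.95, I)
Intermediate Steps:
b = Rational(8, 3) (b = Mul(Rational(-1, 3), Add(-5, -3)) = Mul(Rational(-1, 3), -8) = Rational(8, 3) ≈ 2.6667)
Function('q')(d) = d (Function('q')(d) = Add(0, d) = d)
Function('P')(L) = Add(6, L)
Function('O')(R) = Add(Rational(8, 3), R) (Function('O')(R) = Add(Mul(R, Mul(Rational(8, 3), Pow(R, -1))), R) = Add(Rational(8, 3), R))
Pow(Add(Function('O')(Function('P')(4)), -63493), Rational(1, 2)) = Pow(Add(Add(Rational(8, 3), Add(6, 4)), -63493), Rational(1, 2)) = Pow(Add(Add(Rational(8, 3), 10), -63493), Rational(1, 2)) = Pow(Add(Rational(38, 3), -63493), Rational(1, 2)) = Pow(Rational(-190441, 3), Rational(1, 2)) = Mul(Rational(1, 3), I, Pow(571323, Rational(1, 2)))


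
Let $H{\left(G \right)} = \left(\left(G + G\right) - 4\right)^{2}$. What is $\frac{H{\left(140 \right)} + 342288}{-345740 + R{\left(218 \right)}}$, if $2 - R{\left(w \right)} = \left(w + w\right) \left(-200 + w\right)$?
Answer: $- \frac{69744}{58931} \approx -1.1835$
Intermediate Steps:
$H{\left(G \right)} = \left(-4 + 2 G\right)^{2}$ ($H{\left(G \right)} = \left(2 G - 4\right)^{2} = \left(-4 + 2 G\right)^{2}$)
$R{\left(w \right)} = 2 - 2 w \left(-200 + w\right)$ ($R{\left(w \right)} = 2 - \left(w + w\right) \left(-200 + w\right) = 2 - 2 w \left(-200 + w\right)$)
$\frac{H{\left(140 \right)} + 342288}{-345740 + R{\left(218 \right)}} = \frac{4 \left(-2 + 140\right)^{2} + 342288}{-345740 + \left(2 - 2 \cdot 218^{2} + 400 \cdot 218\right)} = \frac{4 \cdot 138^{2} + 342288}{-345740 + \left(2 - 95048 + 87200\right)} = \frac{4 \cdot 19044 + 342288}{-345740 + \left(2 - 95048 + 87200\right)} = \frac{76176 + 342288}{-345740 - 7846} = \frac{418464}{-353586} = 418464 \left(- \frac{1}{353586}\right) = - \frac{69744}{58931}$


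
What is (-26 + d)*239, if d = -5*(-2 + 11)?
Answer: -16969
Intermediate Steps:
d = -45 (d = -5*9 = -45)
(-26 + d)*239 = (-26 - 45)*239 = -71*239 = -16969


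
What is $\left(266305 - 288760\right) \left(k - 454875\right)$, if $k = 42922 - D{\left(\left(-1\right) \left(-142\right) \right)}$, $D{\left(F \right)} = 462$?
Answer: $9260778825$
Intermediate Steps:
$k = 42460$ ($k = 42922 - 462 = 42460$)
$\left(266305 - 288760\right) \left(k - 454875\right) = \left(266305 - 288760\right) \left(42460 - 454875\right) = \left(-22455\right) \left(-412415\right) = 9260778825$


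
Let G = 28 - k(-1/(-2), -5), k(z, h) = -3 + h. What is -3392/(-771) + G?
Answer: 31148/771 ≈ 40.399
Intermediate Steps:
G = 36 (G = 28 - (-3 - 5) = 28 - 1*(-8) = 28 + 8 = 36)
-3392/(-771) + G = -3392/(-771) + 36 = -3392*(-1/771) + 36 = 3392/771 + 36 = 31148/771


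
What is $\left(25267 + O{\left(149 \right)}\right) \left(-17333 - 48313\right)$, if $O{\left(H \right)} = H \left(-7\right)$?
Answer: $-1590208704$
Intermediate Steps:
$O{\left(H \right)} = - 7 H$
$\left(25267 + O{\left(149 \right)}\right) \left(-17333 - 48313\right) = \left(25267 - 1043\right) \left(-17333 - 48313\right) = \left(25267 - 1043\right) \left(-65646\right) = 24224 \left(-65646\right) = -1590208704$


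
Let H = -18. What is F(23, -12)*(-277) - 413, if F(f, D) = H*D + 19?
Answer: -65508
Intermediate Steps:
F(f, D) = 19 - 18*D (F(f, D) = -18*D + 19 = 19 - 18*D)
F(23, -12)*(-277) - 413 = (19 - 18*(-12))*(-277) - 413 = (19 + 216)*(-277) - 413 = 235*(-277) - 413 = -65095 - 413 = -65508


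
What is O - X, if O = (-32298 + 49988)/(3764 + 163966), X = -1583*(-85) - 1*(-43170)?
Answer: -2980979656/16773 ≈ -1.7773e+5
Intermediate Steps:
X = 177725 (X = 134555 + 43170 = 177725)
O = 1769/16773 (O = 17690/167730 = 17690*(1/167730) = 1769/16773 ≈ 0.10547)
O - X = 1769/16773 - 1*177725 = 1769/16773 - 177725 = -2980979656/16773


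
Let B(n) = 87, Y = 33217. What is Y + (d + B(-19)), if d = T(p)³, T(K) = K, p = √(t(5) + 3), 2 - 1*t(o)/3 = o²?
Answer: 33304 - 66*I*√66 ≈ 33304.0 - 536.19*I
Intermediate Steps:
t(o) = 6 - 3*o²
p = I*√66 (p = √((6 - 3*5²) + 3) = √((6 - 3*25) + 3) = √((6 - 75) + 3) = √(-69 + 3) = √(-66) = I*√66 ≈ 8.124*I)
d = -66*I*√66 (d = (I*√66)³ = -66*I*√66 ≈ -536.19*I)
Y + (d + B(-19)) = 33217 + (-66*I*√66 + 87) = 33217 + (87 - 66*I*√66) = 33304 - 66*I*√66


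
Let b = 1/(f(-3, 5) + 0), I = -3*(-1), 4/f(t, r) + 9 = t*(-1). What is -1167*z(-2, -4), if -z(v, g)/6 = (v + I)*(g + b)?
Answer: -38511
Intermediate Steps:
f(t, r) = 4/(-9 - t) (f(t, r) = 4/(-9 + t*(-1)) = 4/(-9 - t))
I = 3
b = -3/2 (b = 1/(-4/(9 - 3) + 0) = 1/(-4/6 + 0) = 1/(-4*⅙ + 0) = 1/(-⅔ + 0) = 1/(-⅔) = -3/2 ≈ -1.5000)
z(v, g) = -6*(3 + v)*(-3/2 + g) (z(v, g) = -6*(v + 3)*(g - 3/2) = -6*(3 + v)*(-3/2 + g))
-1167*z(-2, -4) = -1167*(27 - 18*(-4) + 9*(-2) - 6*(-4)*(-2)) = -1167*(27 + 72 - 18 - 48) = -1167*33 = -38511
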